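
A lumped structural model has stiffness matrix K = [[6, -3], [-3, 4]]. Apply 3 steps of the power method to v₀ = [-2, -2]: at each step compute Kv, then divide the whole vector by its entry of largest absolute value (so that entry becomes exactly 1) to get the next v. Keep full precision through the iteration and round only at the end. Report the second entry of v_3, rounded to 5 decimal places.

-0.61905

Kv0 = (-6.000000, -2.000000); divide by -6.000000 → v1 = (1.000000, 0.333333)
Kv1 = (5.000000, -1.666667); divide by 5.000000 → v2 = (1.000000, -0.333333)
Kv2 = (7.000000, -4.333333); divide by 7.000000 → v3 = (1.000000, -0.619048)
Requested entry of v3: 130/-210 = -0.61905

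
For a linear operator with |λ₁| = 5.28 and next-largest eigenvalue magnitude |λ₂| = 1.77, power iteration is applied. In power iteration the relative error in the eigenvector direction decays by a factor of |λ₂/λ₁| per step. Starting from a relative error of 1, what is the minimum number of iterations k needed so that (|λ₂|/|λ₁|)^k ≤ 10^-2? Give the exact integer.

|λ₂/λ₁| = 1.77/5.28 = 0.33523
Need k ≥ ln(10^-2) / ln(0.33523) = -4.6052 / -1.0929 ≈ 4.214
Smallest integer k satisfying the bound: 5

5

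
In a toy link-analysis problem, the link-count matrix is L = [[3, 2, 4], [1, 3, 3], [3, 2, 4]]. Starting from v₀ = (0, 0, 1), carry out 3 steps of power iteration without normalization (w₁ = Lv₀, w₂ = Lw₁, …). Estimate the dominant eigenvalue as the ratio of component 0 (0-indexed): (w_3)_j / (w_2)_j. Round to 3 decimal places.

λ ≈ 8.471

w1 = Lv₀ = (3·0 + 2·0 + 4·1; 1·0 + 3·0 + 3·1; 3·0 + 2·0 + 4·1) = (4, 3, 4)
w2 = Lw1 = (3·4 + 2·3 + 4·4; 1·4 + 3·3 + 3·4; 3·4 + 2·3 + 4·4) = (34, 25, 34)
w3 = Lw2 = (288, 211, 288)
Ratio at component: 288 / 34 = 8.471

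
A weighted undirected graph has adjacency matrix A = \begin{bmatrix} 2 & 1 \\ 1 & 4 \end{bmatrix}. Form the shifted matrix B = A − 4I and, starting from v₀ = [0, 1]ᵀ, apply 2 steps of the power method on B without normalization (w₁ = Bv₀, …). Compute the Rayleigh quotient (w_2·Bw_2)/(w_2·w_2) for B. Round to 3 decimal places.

B = A − 4I has rows (-2, 1); (1, 0)
w1 = Bv₀ = (1, 0)
w2 = Bw1 = (-2, 1)
Bw2 = (5, -2)
w2·Bw2 = -12; w2·w2 = 5; μ ≈ -12/5 = -2.400

-2.400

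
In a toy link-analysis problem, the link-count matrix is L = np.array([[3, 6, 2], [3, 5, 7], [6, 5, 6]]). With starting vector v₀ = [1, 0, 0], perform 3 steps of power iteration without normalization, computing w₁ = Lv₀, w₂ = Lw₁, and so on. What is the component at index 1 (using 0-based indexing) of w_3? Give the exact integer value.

w1 = Lv₀ = (3·1 + 6·0 + 2·0; 3·1 + 5·0 + 7·0; 6·1 + 5·0 + 6·0) = (3, 3, 6)
w2 = Lw1 = (3·3 + 6·3 + 2·6; 3·3 + 5·3 + 7·6; 6·3 + 5·3 + 6·6) = (39, 66, 69)
w3 = Lw2 = (651, 930, 978)
The requested component of w3 is 930.

930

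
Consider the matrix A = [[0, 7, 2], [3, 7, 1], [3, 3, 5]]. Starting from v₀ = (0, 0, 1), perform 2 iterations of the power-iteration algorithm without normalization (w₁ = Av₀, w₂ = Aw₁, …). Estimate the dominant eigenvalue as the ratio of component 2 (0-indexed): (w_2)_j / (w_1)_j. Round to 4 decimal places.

w1 = Av₀ = (2, 1, 5)
w2 = Aw1 = (17, 18, 34)
Ratio at component: 34 / 5 = 6.8000

λ ≈ 6.8000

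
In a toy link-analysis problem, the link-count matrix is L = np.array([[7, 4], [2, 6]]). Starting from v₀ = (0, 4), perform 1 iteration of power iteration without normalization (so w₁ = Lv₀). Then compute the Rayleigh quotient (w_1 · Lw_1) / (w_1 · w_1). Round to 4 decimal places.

w1 = Lv₀ = (7·0 + 4·4; 2·0 + 6·4) = (16, 24)
Lw1 = (208, 176)
w1·Lw1 = 16·208 + 24·176 = 7552; w1·w1 = 16·16 + 24·24 = 832
λ ≈ 7552/832 = 9.0769

9.0769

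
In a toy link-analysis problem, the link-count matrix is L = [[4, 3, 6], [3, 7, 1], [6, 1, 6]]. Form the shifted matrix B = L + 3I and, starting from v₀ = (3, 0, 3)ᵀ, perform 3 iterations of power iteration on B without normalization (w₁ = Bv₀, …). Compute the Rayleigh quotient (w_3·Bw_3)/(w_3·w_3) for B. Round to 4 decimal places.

B = L + 3I has rows (7, 3, 6); (3, 10, 1); (6, 1, 9)
w1 = Bv₀ = (39, 12, 45)
w2 = Bw1 = (579, 282, 651)
w3 = Bw2 = (8805, 5208, 9615)
Bw3 = (134949, 88110, 144573)
w3·Bw3 = 3037172220; w3·w3 = 197099514; μ ≈ 3037172220/197099514 = 15.4093

μ ≈ 15.4093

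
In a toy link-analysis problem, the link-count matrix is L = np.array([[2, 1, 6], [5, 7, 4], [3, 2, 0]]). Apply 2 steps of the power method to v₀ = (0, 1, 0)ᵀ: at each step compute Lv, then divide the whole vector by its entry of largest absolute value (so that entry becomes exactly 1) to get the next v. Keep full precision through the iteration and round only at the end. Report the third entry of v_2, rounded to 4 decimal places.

Lv0 = (1.00000, 7.00000, 2.00000); divide by 7.00000 → v1 = (0.14286, 1.00000, 0.28571)
Lv1 = (3.00000, 8.85714, 2.42857); divide by 8.85714 → v2 = (0.33871, 1.00000, 0.27419)
Requested entry of v2: 17/62 = 0.2742

0.2742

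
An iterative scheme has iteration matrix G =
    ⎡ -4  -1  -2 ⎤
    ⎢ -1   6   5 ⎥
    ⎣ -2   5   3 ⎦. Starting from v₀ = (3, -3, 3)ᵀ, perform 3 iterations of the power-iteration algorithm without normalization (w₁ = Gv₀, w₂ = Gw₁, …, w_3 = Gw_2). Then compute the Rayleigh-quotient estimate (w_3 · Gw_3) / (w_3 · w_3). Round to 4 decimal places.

λ ≈ 8.2684

w1 = Gv₀ = ((-4)·3 + (-1)·(-3) + (-2)·3; (-1)·3 + 6·(-3) + 5·3; (-2)·3 + 5·(-3) + 3·3) = (-15, -6, -12)
w2 = Gw1 = ((-4)·(-15) + (-1)·(-6) + (-2)·(-12); (-1)·(-15) + 6·(-6) + 5·(-12); (-2)·(-15) + 5·(-6) + 3·(-12)) = (90, -81, -36)
w3 = Gw2 = (-207, -756, -693)
Gw3 = (2970, -7794, -5445)
w3·Gw3 = (-207)·2970 + (-756)·(-7794) + (-693)·(-5445) = 9050859; w3·w3 = (-207)·(-207) + (-756)·(-756) + (-693)·(-693) = 1094634
λ ≈ 9050859/1094634 = 8.2684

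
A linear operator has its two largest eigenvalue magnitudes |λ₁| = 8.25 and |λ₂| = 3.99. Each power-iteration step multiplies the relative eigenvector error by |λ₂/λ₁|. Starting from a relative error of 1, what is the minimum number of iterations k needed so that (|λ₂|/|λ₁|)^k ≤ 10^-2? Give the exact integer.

7

|λ₂/λ₁| = 3.99/8.25 = 0.48364
Need k ≥ ln(10^-2) / ln(0.48364) = -4.6052 / -0.7264 ≈ 6.340
Smallest integer k satisfying the bound: 7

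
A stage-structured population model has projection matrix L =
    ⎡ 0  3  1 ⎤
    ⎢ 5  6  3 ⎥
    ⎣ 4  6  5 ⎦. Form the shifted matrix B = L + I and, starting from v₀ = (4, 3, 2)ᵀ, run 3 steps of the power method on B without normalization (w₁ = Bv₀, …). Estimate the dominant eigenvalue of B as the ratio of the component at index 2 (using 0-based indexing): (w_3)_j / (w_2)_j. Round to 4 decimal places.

B = L + I has rows (1, 3, 1); (5, 7, 3); (4, 6, 6)
w1 = Bv₀ = (1·4 + 3·3 + 1·2; 5·4 + 7·3 + 3·2; 4·4 + 6·3 + 6·2) = (15, 47, 46)
w2 = Bw1 = (1·15 + 3·47 + 1·46; 5·15 + 7·47 + 3·46; 4·15 + 6·47 + 6·46) = (202, 542, 618)
w3 = Bw2 = (2446, 6658, 7768)
Ratio: 7768/618 = 12.5696

12.5696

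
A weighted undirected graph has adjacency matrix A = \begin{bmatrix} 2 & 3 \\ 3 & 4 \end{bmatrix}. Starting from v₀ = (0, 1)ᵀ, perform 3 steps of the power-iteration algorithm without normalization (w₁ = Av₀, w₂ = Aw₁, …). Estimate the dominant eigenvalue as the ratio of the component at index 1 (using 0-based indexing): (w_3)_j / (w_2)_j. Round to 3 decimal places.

w1 = Av₀ = (2·0 + 3·1; 3·0 + 4·1) = (3, 4)
w2 = Aw1 = (2·3 + 3·4; 3·3 + 4·4) = (18, 25)
w3 = Aw2 = (111, 154)
Ratio at component: 154 / 25 = 6.160

λ ≈ 6.160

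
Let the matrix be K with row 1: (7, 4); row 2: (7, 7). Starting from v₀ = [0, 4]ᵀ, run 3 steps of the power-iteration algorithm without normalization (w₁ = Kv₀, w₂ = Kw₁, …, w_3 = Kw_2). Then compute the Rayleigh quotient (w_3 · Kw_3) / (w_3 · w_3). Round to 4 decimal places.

λ ≈ 12.2837

w1 = Kv₀ = (16, 28)
w2 = Kw1 = (224, 308)
w3 = Kw2 = (2800, 3724)
Kw3 = (34496, 45668)
w3·Kw3 = 2800·34496 + 3724·45668 = 266656432; w3·w3 = 2800·2800 + 3724·3724 = 21708176
λ ≈ 266656432/21708176 = 12.2837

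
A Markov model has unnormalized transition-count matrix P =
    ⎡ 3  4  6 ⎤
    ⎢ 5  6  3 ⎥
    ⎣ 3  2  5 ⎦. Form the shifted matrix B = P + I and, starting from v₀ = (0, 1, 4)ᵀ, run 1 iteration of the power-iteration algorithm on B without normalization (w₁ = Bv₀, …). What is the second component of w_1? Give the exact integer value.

B = P + I has rows (4, 4, 6); (5, 7, 3); (3, 2, 6)
w1 = Bv₀ = (28, 19, 26)
Requested component of w1: 19

19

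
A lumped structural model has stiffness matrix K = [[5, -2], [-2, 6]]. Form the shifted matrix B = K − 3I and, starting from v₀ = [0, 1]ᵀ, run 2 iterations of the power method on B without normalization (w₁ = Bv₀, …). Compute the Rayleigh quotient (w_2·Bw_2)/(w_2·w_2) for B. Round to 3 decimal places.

μ ≈ 4.561

B = K − 3I has rows (2, -2); (-2, 3)
w1 = Bv₀ = (2·0 + (-2)·1; (-2)·0 + 3·1) = (-2, 3)
w2 = Bw1 = (2·(-2) + (-2)·3; (-2)·(-2) + 3·3) = (-10, 13)
Bw2 = (-46, 59)
w2·Bw2 = 1227; w2·w2 = 269; μ ≈ 1227/269 = 4.561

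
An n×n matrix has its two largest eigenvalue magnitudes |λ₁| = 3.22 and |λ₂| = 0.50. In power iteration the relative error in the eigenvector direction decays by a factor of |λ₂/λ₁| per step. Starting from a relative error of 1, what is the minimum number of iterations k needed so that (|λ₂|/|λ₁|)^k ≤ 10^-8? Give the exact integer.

|λ₂/λ₁| = 0.50/3.22 = 0.15528
Need k ≥ ln(10^-8) / ln(0.15528) = -18.4207 / -1.8625 ≈ 9.890
Smallest integer k satisfying the bound: 10

10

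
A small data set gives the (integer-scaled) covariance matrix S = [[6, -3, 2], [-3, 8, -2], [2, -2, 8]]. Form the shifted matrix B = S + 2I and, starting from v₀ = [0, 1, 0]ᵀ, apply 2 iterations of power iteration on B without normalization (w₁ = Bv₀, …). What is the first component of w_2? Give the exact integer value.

-58

B = S + 2I has rows (8, -3, 2); (-3, 10, -2); (2, -2, 10)
w1 = Bv₀ = (8·0 + (-3)·1 + 2·0; (-3)·0 + 10·1 + (-2)·0; 2·0 + (-2)·1 + 10·0) = (-3, 10, -2)
w2 = Bw1 = (8·(-3) + (-3)·10 + 2·(-2); (-3)·(-3) + 10·10 + (-2)·(-2); 2·(-3) + (-2)·10 + 10·(-2)) = (-58, 113, -46)
Requested component of w2: -58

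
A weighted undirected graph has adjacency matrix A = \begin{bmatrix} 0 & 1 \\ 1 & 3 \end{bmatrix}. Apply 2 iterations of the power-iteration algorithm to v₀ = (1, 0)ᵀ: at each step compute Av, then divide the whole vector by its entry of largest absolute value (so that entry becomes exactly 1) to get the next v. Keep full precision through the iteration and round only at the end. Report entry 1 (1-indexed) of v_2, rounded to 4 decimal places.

Av0 = (0.00000, 1.00000); divide by 1.00000 → v1 = (0.00000, 1.00000)
Av1 = (1.00000, 3.00000); divide by 3.00000 → v2 = (0.33333, 1.00000)
Requested entry of v2: 1/3 = 0.3333

0.3333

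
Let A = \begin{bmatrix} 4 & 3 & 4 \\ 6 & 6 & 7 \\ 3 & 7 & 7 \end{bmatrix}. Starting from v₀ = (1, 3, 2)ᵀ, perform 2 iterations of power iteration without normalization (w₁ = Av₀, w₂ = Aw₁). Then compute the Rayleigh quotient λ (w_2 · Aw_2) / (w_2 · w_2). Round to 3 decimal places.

16.087

w1 = Av₀ = (4·1 + 3·3 + 4·2; 6·1 + 6·3 + 7·2; 3·1 + 7·3 + 7·2) = (21, 38, 38)
w2 = Aw1 = (4·21 + 3·38 + 4·38; 6·21 + 6·38 + 7·38; 3·21 + 7·38 + 7·38) = (350, 620, 595)
Aw2 = (5640, 9985, 9555)
w2·Aw2 = 350·5640 + 620·9985 + 595·9555 = 13849925; w2·w2 = 350·350 + 620·620 + 595·595 = 860925
λ ≈ 13849925/860925 = 16.087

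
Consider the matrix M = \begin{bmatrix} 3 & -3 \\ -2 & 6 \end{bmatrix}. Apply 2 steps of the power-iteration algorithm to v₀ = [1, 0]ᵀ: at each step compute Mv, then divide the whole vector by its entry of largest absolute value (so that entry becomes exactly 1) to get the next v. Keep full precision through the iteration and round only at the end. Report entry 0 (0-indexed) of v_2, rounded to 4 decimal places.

Mv0 = (3.00000, -2.00000); divide by 3.00000 → v1 = (1.00000, -0.66667)
Mv1 = (5.00000, -6.00000); divide by -6.00000 → v2 = (-0.83333, 1.00000)
Requested entry of v2: 15/-18 = -0.8333

-0.8333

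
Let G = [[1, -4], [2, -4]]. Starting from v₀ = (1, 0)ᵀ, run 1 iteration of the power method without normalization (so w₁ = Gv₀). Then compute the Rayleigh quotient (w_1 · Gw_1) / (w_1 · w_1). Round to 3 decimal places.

w1 = Gv₀ = (1·1 + (-4)·0; 2·1 + (-4)·0) = (1, 2)
Gw1 = (-7, -6)
w1·Gw1 = 1·(-7) + 2·(-6) = -19; w1·w1 = 1·1 + 2·2 = 5
λ ≈ -19/5 = -3.800

-3.800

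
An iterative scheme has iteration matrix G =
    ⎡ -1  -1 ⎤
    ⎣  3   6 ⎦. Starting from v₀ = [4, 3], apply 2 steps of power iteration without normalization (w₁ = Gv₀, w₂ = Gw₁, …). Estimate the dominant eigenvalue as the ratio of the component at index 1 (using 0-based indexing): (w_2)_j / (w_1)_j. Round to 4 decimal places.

λ ≈ 5.3000

w1 = Gv₀ = ((-1)·4 + (-1)·3; 3·4 + 6·3) = (-7, 30)
w2 = Gw1 = ((-1)·(-7) + (-1)·30; 3·(-7) + 6·30) = (-23, 159)
Ratio at component: 159 / 30 = 5.3000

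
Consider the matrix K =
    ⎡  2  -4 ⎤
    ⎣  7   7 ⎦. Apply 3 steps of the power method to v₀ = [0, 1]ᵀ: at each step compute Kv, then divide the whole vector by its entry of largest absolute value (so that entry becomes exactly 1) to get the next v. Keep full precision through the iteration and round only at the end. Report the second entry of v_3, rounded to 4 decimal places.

Kv0 = (-4.00000, 7.00000); divide by 7.00000 → v1 = (-0.57143, 1.00000)
Kv1 = (-5.14286, 3.00000); divide by -5.14286 → v2 = (1.00000, -0.58333)
Kv2 = (4.33333, 2.91667); divide by 4.33333 → v3 = (1.00000, 0.67308)
Requested entry of v3: -105/-156 = 0.6731

0.6731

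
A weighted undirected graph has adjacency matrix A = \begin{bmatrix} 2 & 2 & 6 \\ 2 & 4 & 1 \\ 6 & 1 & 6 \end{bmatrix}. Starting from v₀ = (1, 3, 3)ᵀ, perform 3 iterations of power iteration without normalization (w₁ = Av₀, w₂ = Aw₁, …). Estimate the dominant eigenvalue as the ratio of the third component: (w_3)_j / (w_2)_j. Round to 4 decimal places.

w1 = Av₀ = (2·1 + 2·3 + 6·3; 2·1 + 4·3 + 1·3; 6·1 + 1·3 + 6·3) = (26, 17, 27)
w2 = Aw1 = (2·26 + 2·17 + 6·27; 2·26 + 4·17 + 1·27; 6·26 + 1·17 + 6·27) = (248, 147, 335)
w3 = Aw2 = (2800, 1419, 3645)
Ratio at component: 3645 / 335 = 10.8806

λ ≈ 10.8806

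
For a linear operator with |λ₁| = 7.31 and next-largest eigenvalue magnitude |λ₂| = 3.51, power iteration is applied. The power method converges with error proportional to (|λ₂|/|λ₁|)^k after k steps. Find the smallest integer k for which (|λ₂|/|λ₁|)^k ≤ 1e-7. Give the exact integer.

|λ₂/λ₁| = 3.51/7.31 = 0.48016
Need k ≥ ln(1e-7) / ln(0.48016) = -16.1181 / -0.7336 ≈ 21.970
Smallest integer k satisfying the bound: 22

22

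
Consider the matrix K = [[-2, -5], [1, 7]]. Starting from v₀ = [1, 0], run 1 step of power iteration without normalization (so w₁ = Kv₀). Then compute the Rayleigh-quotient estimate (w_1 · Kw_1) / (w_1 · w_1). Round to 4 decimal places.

w1 = Kv₀ = ((-2)·1 + (-5)·0; 1·1 + 7·0) = (-2, 1)
Kw1 = (-1, 5)
w1·Kw1 = (-2)·(-1) + 1·5 = 7; w1·w1 = (-2)·(-2) + 1·1 = 5
λ ≈ 7/5 = 1.4000

1.4000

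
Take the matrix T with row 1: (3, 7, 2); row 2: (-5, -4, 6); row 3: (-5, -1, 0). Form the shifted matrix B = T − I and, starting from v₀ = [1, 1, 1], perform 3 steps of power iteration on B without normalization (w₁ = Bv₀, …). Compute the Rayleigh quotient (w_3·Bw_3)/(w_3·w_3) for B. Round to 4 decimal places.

1.8216

B = T − I has rows (2, 7, 2); (-5, -5, 6); (-5, -1, -1)
w1 = Bv₀ = (11, -4, -7)
w2 = Bw1 = (-20, -77, -44)
w3 = Bw2 = (-667, 221, 221)
Bw3 = (655, 3556, 2893)
w3·Bw3 = 988344; w3·w3 = 542571; μ ≈ 988344/542571 = 1.8216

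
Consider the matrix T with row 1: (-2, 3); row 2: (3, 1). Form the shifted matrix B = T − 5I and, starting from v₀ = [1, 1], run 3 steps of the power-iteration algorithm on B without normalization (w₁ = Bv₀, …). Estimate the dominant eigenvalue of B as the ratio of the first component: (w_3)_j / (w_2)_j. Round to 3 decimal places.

μ ≈ -7.960

B = T − 5I has rows (-7, 3); (3, -4)
w1 = Bv₀ = (-4, -1)
w2 = Bw1 = (25, -8)
w3 = Bw2 = (-199, 107)
Ratio: -199/25 = -7.960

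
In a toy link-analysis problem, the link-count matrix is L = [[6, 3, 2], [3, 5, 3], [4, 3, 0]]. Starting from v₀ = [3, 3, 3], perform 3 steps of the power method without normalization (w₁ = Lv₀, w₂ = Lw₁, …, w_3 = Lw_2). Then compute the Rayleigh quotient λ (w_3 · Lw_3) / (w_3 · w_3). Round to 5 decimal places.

10.22695

w1 = Lv₀ = (6·3 + 3·3 + 2·3; 3·3 + 5·3 + 3·3; 4·3 + 3·3 + 0·3) = (33, 33, 21)
w2 = Lw1 = (6·33 + 3·33 + 2·21; 3·33 + 5·33 + 3·21; 4·33 + 3·33 + 0·21) = (339, 327, 231)
w3 = Lw2 = (3477, 3345, 2337)
Lw3 = (35571, 34167, 23943)
w3·Lw3 = 3477·35571 + 3345·34167 + 2337·23943 = 293923773; w3·w3 = 3477·3477 + 3345·3345 + 2337·2337 = 28740123
λ ≈ 293923773/28740123 = 10.22695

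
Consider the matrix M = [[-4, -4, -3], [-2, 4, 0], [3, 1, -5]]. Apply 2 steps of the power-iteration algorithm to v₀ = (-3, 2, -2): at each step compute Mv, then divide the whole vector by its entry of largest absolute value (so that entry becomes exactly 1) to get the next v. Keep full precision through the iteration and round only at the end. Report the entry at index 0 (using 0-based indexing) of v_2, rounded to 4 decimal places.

Mv0 = (10.00000, 14.00000, 3.00000); divide by 14.00000 → v1 = (0.71429, 1.00000, 0.21429)
Mv1 = (-7.50000, 2.57143, 2.07143); divide by -7.50000 → v2 = (1.00000, -0.34286, -0.27619)
Requested entry of v2: -105/-105 = 1.0000

1.0000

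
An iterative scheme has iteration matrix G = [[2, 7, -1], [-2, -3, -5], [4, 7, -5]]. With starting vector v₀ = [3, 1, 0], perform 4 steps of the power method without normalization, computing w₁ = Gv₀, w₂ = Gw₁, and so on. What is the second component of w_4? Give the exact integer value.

w1 = Gv₀ = (2·3 + 7·1 + (-1)·0; (-2)·3 + (-3)·1 + (-5)·0; 4·3 + 7·1 + (-5)·0) = (13, -9, 19)
w2 = Gw1 = (2·13 + 7·(-9) + (-1)·19; (-2)·13 + (-3)·(-9) + (-5)·19; 4·13 + 7·(-9) + (-5)·19) = (-56, -94, -106)
w3 = Gw2 = (-664, 924, -352)
w4 = Gw3 = (5492, 316, 5572)
The requested component of w4 is 316.

316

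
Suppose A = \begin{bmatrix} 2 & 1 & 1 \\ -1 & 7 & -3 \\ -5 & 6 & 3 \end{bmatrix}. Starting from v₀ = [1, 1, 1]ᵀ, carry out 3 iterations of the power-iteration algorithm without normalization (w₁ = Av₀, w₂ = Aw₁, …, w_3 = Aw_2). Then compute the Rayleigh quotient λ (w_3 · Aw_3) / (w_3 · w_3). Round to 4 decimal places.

w1 = Av₀ = (4, 3, 4)
w2 = Aw1 = (15, 5, 10)
w3 = Aw2 = (45, -10, -15)
Aw3 = (65, -70, -330)
w3·Aw3 = 45·65 + (-10)·(-70) + (-15)·(-330) = 8575; w3·w3 = 45·45 + (-10)·(-10) + (-15)·(-15) = 2350
λ ≈ 8575/2350 = 3.6489

λ ≈ 3.6489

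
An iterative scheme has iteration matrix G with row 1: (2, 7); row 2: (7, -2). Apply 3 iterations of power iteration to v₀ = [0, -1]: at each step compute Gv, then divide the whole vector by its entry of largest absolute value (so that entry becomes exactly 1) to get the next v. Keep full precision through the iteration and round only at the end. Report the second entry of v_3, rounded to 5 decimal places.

-0.28571

Gv0 = (-7.000000, 2.000000); divide by -7.000000 → v1 = (1.000000, -0.285714)
Gv1 = (0.000000, 7.571429); divide by 7.571429 → v2 = (0.000000, 1.000000)
Gv2 = (7.000000, -2.000000); divide by 7.000000 → v3 = (1.000000, -0.285714)
Requested entry of v3: 106/-371 = -0.28571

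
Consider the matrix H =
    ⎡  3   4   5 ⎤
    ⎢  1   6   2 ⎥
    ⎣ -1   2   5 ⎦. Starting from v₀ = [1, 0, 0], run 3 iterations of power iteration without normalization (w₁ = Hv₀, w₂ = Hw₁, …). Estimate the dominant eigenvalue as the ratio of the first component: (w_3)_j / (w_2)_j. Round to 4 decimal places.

w1 = Hv₀ = (3·1 + 4·0 + 5·0; 1·1 + 6·0 + 2·0; (-1)·1 + 2·0 + 5·0) = (3, 1, -1)
w2 = Hw1 = (3·3 + 4·1 + 5·(-1); 1·3 + 6·1 + 2·(-1); (-1)·3 + 2·1 + 5·(-1)) = (8, 7, -6)
w3 = Hw2 = (22, 38, -24)
Ratio at component: 22 / 8 = 2.7500

2.7500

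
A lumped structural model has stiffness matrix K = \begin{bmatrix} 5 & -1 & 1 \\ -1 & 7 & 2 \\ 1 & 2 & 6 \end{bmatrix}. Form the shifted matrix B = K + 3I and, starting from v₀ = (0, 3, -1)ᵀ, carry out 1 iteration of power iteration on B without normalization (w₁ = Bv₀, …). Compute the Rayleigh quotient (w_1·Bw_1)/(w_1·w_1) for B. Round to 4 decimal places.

B = K + 3I has rows (8, -1, 1); (-1, 10, 2); (1, 2, 9)
w1 = Bv₀ = (-4, 28, -3)
Bw1 = (-63, 278, 25)
w1·Bw1 = 7961; w1·w1 = 809; μ ≈ 7961/809 = 9.8405

9.8405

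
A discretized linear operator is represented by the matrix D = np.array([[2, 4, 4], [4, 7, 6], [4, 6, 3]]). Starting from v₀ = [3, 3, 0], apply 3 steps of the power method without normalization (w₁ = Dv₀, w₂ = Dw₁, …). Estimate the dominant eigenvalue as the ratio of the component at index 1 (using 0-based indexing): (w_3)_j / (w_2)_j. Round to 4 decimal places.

w1 = Dv₀ = (2·3 + 4·3 + 4·0; 4·3 + 7·3 + 6·0; 4·3 + 6·3 + 3·0) = (18, 33, 30)
w2 = Dw1 = (2·18 + 4·33 + 4·30; 4·18 + 7·33 + 6·30; 4·18 + 6·33 + 3·30) = (288, 483, 360)
w3 = Dw2 = (3948, 6693, 5130)
Ratio at component: 6693 / 483 = 13.8571

λ ≈ 13.8571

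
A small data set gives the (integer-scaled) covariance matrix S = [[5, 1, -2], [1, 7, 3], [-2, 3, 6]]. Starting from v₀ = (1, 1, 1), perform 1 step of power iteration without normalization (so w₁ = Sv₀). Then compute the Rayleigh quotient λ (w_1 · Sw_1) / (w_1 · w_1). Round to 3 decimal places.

λ ≈ 8.919

w1 = Sv₀ = (5·1 + 1·1 + (-2)·1; 1·1 + 7·1 + 3·1; (-2)·1 + 3·1 + 6·1) = (4, 11, 7)
Sw1 = (17, 102, 67)
w1·Sw1 = 4·17 + 11·102 + 7·67 = 1659; w1·w1 = 4·4 + 11·11 + 7·7 = 186
λ ≈ 1659/186 = 8.919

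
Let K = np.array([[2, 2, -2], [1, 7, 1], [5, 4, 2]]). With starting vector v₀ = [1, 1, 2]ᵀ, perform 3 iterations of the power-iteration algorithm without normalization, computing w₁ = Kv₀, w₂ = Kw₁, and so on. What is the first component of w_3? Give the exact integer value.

w1 = Kv₀ = (2·1 + 2·1 + (-2)·2; 1·1 + 7·1 + 1·2; 5·1 + 4·1 + 2·2) = (0, 10, 13)
w2 = Kw1 = (2·0 + 2·10 + (-2)·13; 1·0 + 7·10 + 1·13; 5·0 + 4·10 + 2·13) = (-6, 83, 66)
w3 = Kw2 = (22, 641, 434)
The requested component of w3 is 22.

22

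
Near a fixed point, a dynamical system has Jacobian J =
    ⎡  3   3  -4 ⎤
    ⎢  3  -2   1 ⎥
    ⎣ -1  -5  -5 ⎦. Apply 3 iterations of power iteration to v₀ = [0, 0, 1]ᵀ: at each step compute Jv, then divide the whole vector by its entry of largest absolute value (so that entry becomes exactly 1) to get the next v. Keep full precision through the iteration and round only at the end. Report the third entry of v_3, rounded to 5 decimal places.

Jv0 = (-4.000000, 1.000000, -5.000000); divide by -5.000000 → v1 = (0.800000, -0.200000, 1.000000)
Jv1 = (-2.200000, 3.800000, -4.800000); divide by -4.800000 → v2 = (0.458333, -0.791667, 1.000000)
Jv2 = (-5.000000, 3.958333, -1.500000); divide by -5.000000 → v3 = (1.000000, -0.791667, 0.300000)
Requested entry of v3: -36/-120 = 0.30000

0.30000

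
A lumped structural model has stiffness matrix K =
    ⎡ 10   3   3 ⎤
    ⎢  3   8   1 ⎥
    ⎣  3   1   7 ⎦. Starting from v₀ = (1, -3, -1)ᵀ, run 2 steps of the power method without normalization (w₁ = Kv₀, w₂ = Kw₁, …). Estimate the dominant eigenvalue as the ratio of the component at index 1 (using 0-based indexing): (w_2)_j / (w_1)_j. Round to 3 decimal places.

8.591

w1 = Kv₀ = (10·1 + 3·(-3) + 3·(-1); 3·1 + 8·(-3) + 1·(-1); 3·1 + 1·(-3) + 7·(-1)) = (-2, -22, -7)
w2 = Kw1 = (10·(-2) + 3·(-22) + 3·(-7); 3·(-2) + 8·(-22) + 1·(-7); 3·(-2) + 1·(-22) + 7·(-7)) = (-107, -189, -77)
Ratio at component: -189 / -22 = 8.591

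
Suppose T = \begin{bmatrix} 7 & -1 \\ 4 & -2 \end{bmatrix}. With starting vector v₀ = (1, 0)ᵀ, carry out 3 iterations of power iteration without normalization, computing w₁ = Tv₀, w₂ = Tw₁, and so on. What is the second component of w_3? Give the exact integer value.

w1 = Tv₀ = (7, 4)
w2 = Tw1 = (45, 20)
w3 = Tw2 = (295, 140)
The requested component of w3 is 140.

140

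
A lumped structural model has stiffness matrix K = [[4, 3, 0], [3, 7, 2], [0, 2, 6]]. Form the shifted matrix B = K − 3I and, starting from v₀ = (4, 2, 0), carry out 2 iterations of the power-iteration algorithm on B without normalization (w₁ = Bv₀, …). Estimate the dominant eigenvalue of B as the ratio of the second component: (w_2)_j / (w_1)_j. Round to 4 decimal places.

μ ≈ 5.9000

B = K − 3I has rows (1, 3, 0); (3, 4, 2); (0, 2, 3)
w1 = Bv₀ = (1·4 + 3·2 + 0·0; 3·4 + 4·2 + 2·0; 0·4 + 2·2 + 3·0) = (10, 20, 4)
w2 = Bw1 = (1·10 + 3·20 + 0·4; 3·10 + 4·20 + 2·4; 0·10 + 2·20 + 3·4) = (70, 118, 52)
Ratio: 118/20 = 5.9000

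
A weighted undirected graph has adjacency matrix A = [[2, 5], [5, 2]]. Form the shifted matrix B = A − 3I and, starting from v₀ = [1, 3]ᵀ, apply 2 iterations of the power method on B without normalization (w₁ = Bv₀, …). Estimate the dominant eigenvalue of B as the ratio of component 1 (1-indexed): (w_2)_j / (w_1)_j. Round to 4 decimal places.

B = A − 3I has rows (-1, 5); (5, -1)
w1 = Bv₀ = ((-1)·1 + 5·3; 5·1 + (-1)·3) = (14, 2)
w2 = Bw1 = ((-1)·14 + 5·2; 5·14 + (-1)·2) = (-4, 68)
Ratio: -4/14 = -0.2857

-0.2857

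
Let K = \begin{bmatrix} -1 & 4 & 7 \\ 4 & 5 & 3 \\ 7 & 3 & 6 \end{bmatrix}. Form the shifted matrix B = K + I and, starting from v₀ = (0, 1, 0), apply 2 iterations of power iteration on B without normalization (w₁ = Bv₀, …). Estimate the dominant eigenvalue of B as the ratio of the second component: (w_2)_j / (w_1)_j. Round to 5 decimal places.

10.16667

B = K + I has rows (0, 4, 7); (4, 6, 3); (7, 3, 7)
w1 = Bv₀ = (0·0 + 4·1 + 7·0; 4·0 + 6·1 + 3·0; 7·0 + 3·1 + 7·0) = (4, 6, 3)
w2 = Bw1 = (0·4 + 4·6 + 7·3; 4·4 + 6·6 + 3·3; 7·4 + 3·6 + 7·3) = (45, 61, 67)
Ratio: 61/6 = 10.16667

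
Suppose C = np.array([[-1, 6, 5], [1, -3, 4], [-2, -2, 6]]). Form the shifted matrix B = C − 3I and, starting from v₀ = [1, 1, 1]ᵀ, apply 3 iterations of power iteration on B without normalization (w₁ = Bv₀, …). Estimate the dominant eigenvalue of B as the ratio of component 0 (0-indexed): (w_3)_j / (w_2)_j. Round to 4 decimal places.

μ ≈ -3.4615

B = C − 3I has rows (-4, 6, 5); (1, -6, 4); (-2, -2, 3)
w1 = Bv₀ = ((-4)·1 + 6·1 + 5·1; 1·1 + (-6)·1 + 4·1; (-2)·1 + (-2)·1 + 3·1) = (7, -1, -1)
w2 = Bw1 = ((-4)·7 + 6·(-1) + 5·(-1); 1·7 + (-6)·(-1) + 4·(-1); (-2)·7 + (-2)·(-1) + 3·(-1)) = (-39, 9, -15)
w3 = Bw2 = (135, -153, 15)
Ratio: 135/-39 = -3.4615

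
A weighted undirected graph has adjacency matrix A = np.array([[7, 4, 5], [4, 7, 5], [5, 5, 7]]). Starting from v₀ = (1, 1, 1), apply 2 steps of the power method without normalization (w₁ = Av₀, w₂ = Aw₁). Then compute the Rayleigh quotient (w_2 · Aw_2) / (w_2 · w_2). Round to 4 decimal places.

16.3485

w1 = Av₀ = (7·1 + 4·1 + 5·1; 4·1 + 7·1 + 5·1; 5·1 + 5·1 + 7·1) = (16, 16, 17)
w2 = Aw1 = (7·16 + 4·16 + 5·17; 4·16 + 7·16 + 5·17; 5·16 + 5·16 + 7·17) = (261, 261, 279)
Aw2 = (4266, 4266, 4563)
w2·Aw2 = 261·4266 + 261·4266 + 279·4563 = 3499929; w2·w2 = 261·261 + 261·261 + 279·279 = 214083
λ ≈ 3499929/214083 = 16.3485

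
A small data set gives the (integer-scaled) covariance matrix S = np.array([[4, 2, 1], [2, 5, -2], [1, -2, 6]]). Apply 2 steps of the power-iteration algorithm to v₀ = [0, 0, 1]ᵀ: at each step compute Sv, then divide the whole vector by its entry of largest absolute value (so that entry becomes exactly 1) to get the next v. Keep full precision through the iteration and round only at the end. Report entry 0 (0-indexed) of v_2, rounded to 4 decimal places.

0.1463

Sv0 = (1.00000, -2.00000, 6.00000); divide by 6.00000 → v1 = (0.16667, -0.33333, 1.00000)
Sv1 = (1.00000, -3.33333, 6.83333); divide by 6.83333 → v2 = (0.14634, -0.48780, 1.00000)
Requested entry of v2: 6/41 = 0.1463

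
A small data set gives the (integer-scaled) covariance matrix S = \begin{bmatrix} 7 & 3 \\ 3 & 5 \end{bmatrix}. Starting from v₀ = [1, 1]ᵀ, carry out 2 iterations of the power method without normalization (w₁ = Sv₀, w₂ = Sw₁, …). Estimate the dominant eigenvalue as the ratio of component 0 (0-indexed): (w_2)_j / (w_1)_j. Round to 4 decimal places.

9.4000

w1 = Sv₀ = (7·1 + 3·1; 3·1 + 5·1) = (10, 8)
w2 = Sw1 = (7·10 + 3·8; 3·10 + 5·8) = (94, 70)
Ratio at component: 94 / 10 = 9.4000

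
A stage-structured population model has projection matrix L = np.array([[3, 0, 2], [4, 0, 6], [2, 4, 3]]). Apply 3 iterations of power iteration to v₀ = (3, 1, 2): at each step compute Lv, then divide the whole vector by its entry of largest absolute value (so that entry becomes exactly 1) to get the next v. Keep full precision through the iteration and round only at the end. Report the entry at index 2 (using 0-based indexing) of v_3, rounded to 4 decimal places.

0.9540

Lv0 = (13.00000, 24.00000, 16.00000); divide by 24.00000 → v1 = (0.54167, 1.00000, 0.66667)
Lv1 = (2.95833, 6.16667, 7.08333); divide by 7.08333 → v2 = (0.41765, 0.87059, 1.00000)
Lv2 = (3.25294, 7.67059, 7.31765); divide by 7.67059 → v3 = (0.42408, 1.00000, 0.95399)
Requested entry of v3: 1244/1304 = 0.9540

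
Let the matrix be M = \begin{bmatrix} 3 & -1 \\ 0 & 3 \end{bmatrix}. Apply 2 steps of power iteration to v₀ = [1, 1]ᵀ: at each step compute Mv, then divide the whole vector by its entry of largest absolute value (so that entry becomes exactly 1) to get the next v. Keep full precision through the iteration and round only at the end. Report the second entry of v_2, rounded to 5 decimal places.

1.00000

Mv0 = (2.000000, 3.000000); divide by 3.000000 → v1 = (0.666667, 1.000000)
Mv1 = (1.000000, 3.000000); divide by 3.000000 → v2 = (0.333333, 1.000000)
Requested entry of v2: 9/9 = 1.00000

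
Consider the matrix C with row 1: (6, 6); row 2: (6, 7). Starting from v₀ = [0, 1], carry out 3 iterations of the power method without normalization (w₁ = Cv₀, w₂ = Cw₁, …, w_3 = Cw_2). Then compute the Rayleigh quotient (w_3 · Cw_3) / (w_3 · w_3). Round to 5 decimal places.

12.52080

w1 = Cv₀ = (6, 7)
w2 = Cw1 = (78, 85)
w3 = Cw2 = (978, 1063)
Cw3 = (12246, 13309)
w3·Cw3 = 978·12246 + 1063·13309 = 26124055; w3·w3 = 978·978 + 1063·1063 = 2086453
λ ≈ 26124055/2086453 = 12.52080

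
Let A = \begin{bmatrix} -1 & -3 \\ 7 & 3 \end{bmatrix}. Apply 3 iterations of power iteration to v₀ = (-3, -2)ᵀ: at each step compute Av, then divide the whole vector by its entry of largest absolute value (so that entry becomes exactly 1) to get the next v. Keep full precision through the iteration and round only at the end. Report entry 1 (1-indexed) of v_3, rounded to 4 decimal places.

-0.0400

Av0 = (9.00000, -27.00000); divide by -27.00000 → v1 = (-0.33333, 1.00000)
Av1 = (-2.66667, 0.66667); divide by -2.66667 → v2 = (1.00000, -0.25000)
Av2 = (-0.25000, 6.25000); divide by 6.25000 → v3 = (-0.04000, 1.00000)
Requested entry of v3: -18/450 = -0.0400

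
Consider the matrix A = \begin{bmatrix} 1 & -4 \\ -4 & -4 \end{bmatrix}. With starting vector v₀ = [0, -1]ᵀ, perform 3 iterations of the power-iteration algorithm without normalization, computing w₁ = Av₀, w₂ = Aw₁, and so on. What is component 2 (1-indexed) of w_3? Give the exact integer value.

176

w1 = Av₀ = (1·0 + (-4)·(-1); (-4)·0 + (-4)·(-1)) = (4, 4)
w2 = Aw1 = (1·4 + (-4)·4; (-4)·4 + (-4)·4) = (-12, -32)
w3 = Aw2 = (116, 176)
The requested component of w3 is 176.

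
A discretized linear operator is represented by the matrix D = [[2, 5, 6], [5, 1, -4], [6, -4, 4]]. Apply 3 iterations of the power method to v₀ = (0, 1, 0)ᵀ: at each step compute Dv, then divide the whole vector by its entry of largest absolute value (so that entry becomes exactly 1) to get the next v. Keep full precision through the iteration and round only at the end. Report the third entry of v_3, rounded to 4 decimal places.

-0.7222

Dv0 = (5.00000, 1.00000, -4.00000); divide by 5.00000 → v1 = (1.00000, 0.20000, -0.80000)
Dv1 = (-1.80000, 8.40000, 2.00000); divide by 8.40000 → v2 = (-0.21429, 1.00000, 0.23810)
Dv2 = (6.00000, -1.02381, -4.33333); divide by 6.00000 → v3 = (1.00000, -0.17063, -0.72222)
Requested entry of v3: -182/252 = -0.7222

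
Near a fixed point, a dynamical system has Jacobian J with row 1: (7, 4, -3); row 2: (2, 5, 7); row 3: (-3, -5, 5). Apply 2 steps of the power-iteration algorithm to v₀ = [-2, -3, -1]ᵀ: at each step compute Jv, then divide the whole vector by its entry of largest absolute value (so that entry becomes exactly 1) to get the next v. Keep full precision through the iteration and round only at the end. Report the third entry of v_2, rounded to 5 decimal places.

-0.89137

Jv0 = (-23.000000, -26.000000, 16.000000); divide by -26.000000 → v1 = (0.884615, 1.000000, -0.615385)
Jv1 = (12.038462, 2.461538, -10.730769); divide by 12.038462 → v2 = (1.000000, 0.204473, -0.891374)
Requested entry of v2: 279/-313 = -0.89137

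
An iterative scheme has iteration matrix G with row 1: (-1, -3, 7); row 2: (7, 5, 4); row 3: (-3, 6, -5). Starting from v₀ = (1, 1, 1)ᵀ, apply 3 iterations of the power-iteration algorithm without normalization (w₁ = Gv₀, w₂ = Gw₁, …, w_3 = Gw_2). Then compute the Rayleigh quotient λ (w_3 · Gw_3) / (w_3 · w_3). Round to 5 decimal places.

w1 = Gv₀ = ((-1)·1 + (-3)·1 + 7·1; 7·1 + 5·1 + 4·1; (-3)·1 + 6·1 + (-5)·1) = (3, 16, -2)
w2 = Gw1 = ((-1)·3 + (-3)·16 + 7·(-2); 7·3 + 5·16 + 4·(-2); (-3)·3 + 6·16 + (-5)·(-2)) = (-65, 93, 97)
w3 = Gw2 = (465, 398, 268)
Gw3 = (217, 6317, -347)
w3·Gw3 = 465·217 + 398·6317 + 268·(-347) = 2522075; w3·w3 = 465·465 + 398·398 + 268·268 = 446453
λ ≈ 2522075/446453 = 5.64914

5.64914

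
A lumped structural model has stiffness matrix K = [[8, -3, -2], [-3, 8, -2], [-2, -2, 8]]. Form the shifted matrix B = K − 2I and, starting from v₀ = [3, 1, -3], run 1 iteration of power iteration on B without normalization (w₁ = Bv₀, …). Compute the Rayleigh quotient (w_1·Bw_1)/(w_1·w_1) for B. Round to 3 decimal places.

B = K − 2I has rows (6, -3, -2); (-3, 6, -2); (-2, -2, 6)
w1 = Bv₀ = (6·3 + (-3)·1 + (-2)·(-3); (-3)·3 + 6·1 + (-2)·(-3); (-2)·3 + (-2)·1 + 6·(-3)) = (21, 3, -26)
Bw1 = (169, 7, -204)
w1·Bw1 = 8874; w1·w1 = 1126; μ ≈ 8874/1126 = 7.881

μ ≈ 7.881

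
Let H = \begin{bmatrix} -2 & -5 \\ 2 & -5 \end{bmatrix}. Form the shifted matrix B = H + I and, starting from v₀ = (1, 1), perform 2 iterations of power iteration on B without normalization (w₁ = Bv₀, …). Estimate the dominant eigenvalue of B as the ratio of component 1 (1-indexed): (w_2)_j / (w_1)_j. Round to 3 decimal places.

μ ≈ -2.667

B = H + I has rows (-1, -5); (2, -4)
w1 = Bv₀ = ((-1)·1 + (-5)·1; 2·1 + (-4)·1) = (-6, -2)
w2 = Bw1 = ((-1)·(-6) + (-5)·(-2); 2·(-6) + (-4)·(-2)) = (16, -4)
Ratio: 16/-6 = -2.667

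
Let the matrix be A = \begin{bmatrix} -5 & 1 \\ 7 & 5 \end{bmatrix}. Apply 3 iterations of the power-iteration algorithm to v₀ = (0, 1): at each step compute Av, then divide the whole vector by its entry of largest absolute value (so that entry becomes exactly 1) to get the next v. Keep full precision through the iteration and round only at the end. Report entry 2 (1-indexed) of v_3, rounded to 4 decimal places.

1.0000

Av0 = (1.00000, 5.00000); divide by 5.00000 → v1 = (0.20000, 1.00000)
Av1 = (0.00000, 6.40000); divide by 6.40000 → v2 = (0.00000, 1.00000)
Av2 = (1.00000, 5.00000); divide by 5.00000 → v3 = (0.20000, 1.00000)
Requested entry of v3: 160/160 = 1.0000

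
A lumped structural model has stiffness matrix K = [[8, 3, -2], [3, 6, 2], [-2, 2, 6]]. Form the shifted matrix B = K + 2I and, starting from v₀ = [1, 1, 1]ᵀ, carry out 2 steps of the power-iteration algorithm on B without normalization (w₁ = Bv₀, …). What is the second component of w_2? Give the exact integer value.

153

B = K + 2I has rows (10, 3, -2); (3, 8, 2); (-2, 2, 8)
w1 = Bv₀ = (10·1 + 3·1 + (-2)·1; 3·1 + 8·1 + 2·1; (-2)·1 + 2·1 + 8·1) = (11, 13, 8)
w2 = Bw1 = (10·11 + 3·13 + (-2)·8; 3·11 + 8·13 + 2·8; (-2)·11 + 2·13 + 8·8) = (133, 153, 68)
Requested component of w2: 153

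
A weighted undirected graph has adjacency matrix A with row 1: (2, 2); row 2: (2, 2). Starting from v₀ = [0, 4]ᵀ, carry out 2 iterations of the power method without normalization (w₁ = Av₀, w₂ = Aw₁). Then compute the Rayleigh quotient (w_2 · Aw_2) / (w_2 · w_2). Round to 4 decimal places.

w1 = Av₀ = (2·0 + 2·4; 2·0 + 2·4) = (8, 8)
w2 = Aw1 = (2·8 + 2·8; 2·8 + 2·8) = (32, 32)
Aw2 = (128, 128)
w2·Aw2 = 32·128 + 32·128 = 8192; w2·w2 = 32·32 + 32·32 = 2048
λ ≈ 8192/2048 = 4.0000

4.0000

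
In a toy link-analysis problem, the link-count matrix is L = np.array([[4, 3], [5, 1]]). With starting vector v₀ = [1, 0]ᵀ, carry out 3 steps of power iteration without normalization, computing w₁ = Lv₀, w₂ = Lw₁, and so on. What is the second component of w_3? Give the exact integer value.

180

w1 = Lv₀ = (4, 5)
w2 = Lw1 = (31, 25)
w3 = Lw2 = (199, 180)
The requested component of w3 is 180.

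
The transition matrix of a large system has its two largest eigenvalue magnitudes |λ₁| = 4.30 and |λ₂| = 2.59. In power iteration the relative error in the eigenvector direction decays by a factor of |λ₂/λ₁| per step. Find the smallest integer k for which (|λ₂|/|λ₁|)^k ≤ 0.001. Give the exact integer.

14

|λ₂/λ₁| = 2.59/4.30 = 0.60233
Need k ≥ ln(0.001) / ln(0.60233) = -6.9078 / -0.5070 ≈ 13.626
Smallest integer k satisfying the bound: 14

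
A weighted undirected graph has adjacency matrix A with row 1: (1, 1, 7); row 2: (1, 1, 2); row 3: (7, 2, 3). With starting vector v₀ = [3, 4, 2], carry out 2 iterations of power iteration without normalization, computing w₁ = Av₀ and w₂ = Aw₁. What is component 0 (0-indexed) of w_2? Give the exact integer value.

w1 = Av₀ = (1·3 + 1·4 + 7·2; 1·3 + 1·4 + 2·2; 7·3 + 2·4 + 3·2) = (21, 11, 35)
w2 = Aw1 = (1·21 + 1·11 + 7·35; 1·21 + 1·11 + 2·35; 7·21 + 2·11 + 3·35) = (277, 102, 274)
The requested component of w2 is 277.

277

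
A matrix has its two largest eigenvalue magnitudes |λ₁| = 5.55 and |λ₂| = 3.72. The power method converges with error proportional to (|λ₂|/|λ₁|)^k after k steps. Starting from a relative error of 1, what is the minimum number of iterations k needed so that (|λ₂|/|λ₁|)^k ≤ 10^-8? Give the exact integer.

47

|λ₂/λ₁| = 3.72/5.55 = 0.67027
Need k ≥ ln(10^-8) / ln(0.67027) = -18.4207 / -0.4001 ≈ 46.043
Smallest integer k satisfying the bound: 47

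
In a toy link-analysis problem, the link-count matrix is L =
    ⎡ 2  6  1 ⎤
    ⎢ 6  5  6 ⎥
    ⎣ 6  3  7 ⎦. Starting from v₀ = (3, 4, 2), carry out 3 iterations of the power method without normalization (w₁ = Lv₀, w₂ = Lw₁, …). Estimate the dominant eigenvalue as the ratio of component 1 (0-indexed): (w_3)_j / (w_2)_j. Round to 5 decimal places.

w1 = Lv₀ = (32, 50, 44)
w2 = Lw1 = (408, 706, 650)
w3 = Lw2 = (5702, 9878, 9116)
Ratio at component: 9878 / 706 = 13.99150

13.99150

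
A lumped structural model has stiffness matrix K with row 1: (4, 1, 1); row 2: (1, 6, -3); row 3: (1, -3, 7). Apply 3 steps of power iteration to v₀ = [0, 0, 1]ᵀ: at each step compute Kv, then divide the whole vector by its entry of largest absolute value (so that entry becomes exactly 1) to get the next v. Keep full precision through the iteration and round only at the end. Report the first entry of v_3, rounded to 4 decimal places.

Kv0 = (1.00000, -3.00000, 7.00000); divide by 7.00000 → v1 = (0.14286, -0.42857, 1.00000)
Kv1 = (1.14286, -5.42857, 8.42857); divide by 8.42857 → v2 = (0.13559, -0.64407, 1.00000)
Kv2 = (0.89831, -6.72881, 9.06780); divide by 9.06780 → v3 = (0.09907, -0.74206, 1.00000)
Requested entry of v3: 53/535 = 0.0991

0.0991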